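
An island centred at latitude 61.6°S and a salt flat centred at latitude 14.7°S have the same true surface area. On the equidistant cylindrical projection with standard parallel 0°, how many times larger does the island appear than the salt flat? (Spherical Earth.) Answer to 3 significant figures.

Plate carrée maps x = Rλ, y = Rφ. The meridian scale is h = 1 and the parallel scale is k = 1/cos φ = sec φ.
Areal scale at 61.6°: h·k = 1.000 × 2.103 = 2.103.
Areal scale at 14.7°: h·k = 1.000 × 1.034 = 1.034.
Ratio = 2.103/1.034 ≈ 2.03.

2.03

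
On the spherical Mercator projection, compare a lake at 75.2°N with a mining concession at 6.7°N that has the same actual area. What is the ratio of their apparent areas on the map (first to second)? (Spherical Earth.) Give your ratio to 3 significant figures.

Mercator areal scale is sec²φ.
At 75.2°: sec²(75.2°) = 1/0.2554² = 15.33.
At 6.7°: sec²(6.7°) = 1/0.9932² = 1.014.
Ratio = 15.33/1.014 = cos²(6.7°)/cos²(75.2°) ≈ 15.1.

15.1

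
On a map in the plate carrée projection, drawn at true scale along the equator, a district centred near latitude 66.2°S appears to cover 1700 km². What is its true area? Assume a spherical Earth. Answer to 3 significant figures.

Plate carrée maps x = Rλ, y = Rφ. The meridian scale is h = 1 and the parallel scale is k = 1/cos φ = sec φ.
Areal scale = h·k = 1 × sec φ; at 66.2°, h = 1.000, k = 2.478, so h·k = 2.478.
True area = apparent / (areal scale) = 1700 / 2.478 ≈ 686 km².

686 km²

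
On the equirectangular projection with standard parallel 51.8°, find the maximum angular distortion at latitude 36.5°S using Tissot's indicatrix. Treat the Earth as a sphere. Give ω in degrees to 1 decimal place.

15.0°

The equidistant cylindrical projection with φ₀ = 51.8° has h = 1 (meridians true) and k = cos φ₀ / cos φ along parallels.
At 36.5°: h = 1.000, k = 0.7693; principal scales a = 1.000, b = 0.7693.
sin(ω/2) = (a − b)/(a + b) = 0.2307/1.769 = 0.1304, so ω = 2 arcsin(0.1304) ≈ 15.0°.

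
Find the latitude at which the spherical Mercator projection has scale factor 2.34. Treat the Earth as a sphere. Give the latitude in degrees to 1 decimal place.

Mercator scale is k = sec φ = 1/cos φ.
1/cos φ = 2.34  ⇒  cos φ = 0.4274  ⇒  φ = arccos(0.4274) ≈ 64.7°.

64.7°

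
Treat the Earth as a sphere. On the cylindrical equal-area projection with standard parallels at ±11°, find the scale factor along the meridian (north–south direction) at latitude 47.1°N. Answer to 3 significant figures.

For cylindrical equal-area with standard parallel φ₀, h = cos φ / cos φ₀ and k = cos φ₀ / cos φ, so h·k = 1.
h = cos 47.1° / cos 11° = 0.6807/0.9816 = 0.6935.

0.693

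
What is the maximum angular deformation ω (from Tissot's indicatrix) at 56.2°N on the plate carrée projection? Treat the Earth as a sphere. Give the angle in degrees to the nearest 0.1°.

In the plate carrée (x = Rλ, y = Rφ), meridians are true-scale (h = 1) and parallels are stretched by k = sec φ.
At 56.2°: h = 1.000, k = 1.798; principal scales a = 1.798, b = 1.000.
sin(ω/2) = (a − b)/(a + b) = 0.7976/2.798 = 0.2851, so ω = 2 arcsin(0.2851) ≈ 33.1°.

33.1°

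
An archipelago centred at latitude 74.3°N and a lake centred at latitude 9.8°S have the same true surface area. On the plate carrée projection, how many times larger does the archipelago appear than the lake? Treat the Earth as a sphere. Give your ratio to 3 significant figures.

In the plate carrée (x = Rλ, y = Rφ), meridians are true-scale (h = 1) and parallels are stretched by k = sec φ.
Areal scale at 74.3°: h·k = 1.000 × 3.695 = 3.695.
Areal scale at 9.8°: h·k = 1.000 × 1.015 = 1.015.
Ratio = 3.695/1.015 ≈ 3.64.

3.64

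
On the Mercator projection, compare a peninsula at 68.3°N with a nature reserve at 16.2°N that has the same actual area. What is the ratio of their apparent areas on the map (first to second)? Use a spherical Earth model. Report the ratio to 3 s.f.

Mercator areal scale is sec²φ.
At 68.3°: sec²(68.3°) = 1/0.3697² = 7.315.
At 16.2°: sec²(16.2°) = 1/0.9603² = 1.084.
Ratio = 7.315/1.084 = cos²(16.2°)/cos²(68.3°) ≈ 6.75.

6.75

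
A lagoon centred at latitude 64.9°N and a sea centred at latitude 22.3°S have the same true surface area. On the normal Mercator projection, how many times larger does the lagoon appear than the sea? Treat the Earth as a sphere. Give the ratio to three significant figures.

On Mercator, area is exaggerated by sec²φ = 1/cos²φ.
At 64.9°: sec²(64.9°) = 1/0.4242² = 5.557.
At 22.3°: sec²(22.3°) = 1/0.9252² = 1.168.
Ratio = 5.557/1.168 = cos²(22.3°)/cos²(64.9°) ≈ 4.76.

4.76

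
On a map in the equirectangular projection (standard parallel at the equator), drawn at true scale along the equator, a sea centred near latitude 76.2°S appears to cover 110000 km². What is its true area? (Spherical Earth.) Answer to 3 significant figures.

In the plate carrée (x = Rλ, y = Rφ), meridians are true-scale (h = 1) and parallels are stretched by k = sec φ.
Areal scale = h·k = 1 × sec φ; at 76.2°, h = 1.000, k = 4.192, so h·k = 4.192.
True area = apparent / (areal scale) = 110000 / 4.192 ≈ 26200 km².

26200 km²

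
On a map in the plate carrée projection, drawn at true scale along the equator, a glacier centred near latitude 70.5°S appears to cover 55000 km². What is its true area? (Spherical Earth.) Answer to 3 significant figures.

18400 km²

For the equirectangular projection with φ₀ = 0 (plate carrée), h = 1 along meridians and k = sec φ along parallels.
Areal scale = h·k = 1 × sec φ; at 70.5°, h = 1.000, k = 2.996, so h·k = 2.996.
True area = apparent / (areal scale) = 55000 / 2.996 ≈ 18400 km².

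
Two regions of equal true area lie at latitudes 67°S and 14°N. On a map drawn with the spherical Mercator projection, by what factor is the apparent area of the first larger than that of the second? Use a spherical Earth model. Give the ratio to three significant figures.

6.17

Mercator is conformal with k = sec φ, so areal scale = k² = sec²φ.
At 67°: sec²(67°) = 1/0.3907² = 6.550.
At 14°: sec²(14°) = 1/0.9703² = 1.062.
Ratio = 6.550/1.062 = cos²(14°)/cos²(67°) ≈ 6.17.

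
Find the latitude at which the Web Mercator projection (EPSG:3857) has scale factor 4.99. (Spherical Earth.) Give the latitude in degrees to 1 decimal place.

78.4°

Mercator scale is k = sec φ = 1/cos φ.
1/cos φ = 4.99  ⇒  cos φ = 0.2004  ⇒  φ = arccos(0.2004) ≈ 78.4°.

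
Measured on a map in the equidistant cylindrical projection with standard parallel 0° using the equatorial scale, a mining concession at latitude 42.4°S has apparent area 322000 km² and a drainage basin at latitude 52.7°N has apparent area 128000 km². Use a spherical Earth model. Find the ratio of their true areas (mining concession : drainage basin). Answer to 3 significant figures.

3.07

On the plate carrée, areal scale = h·k = 1 × sec φ, so true area = apparent × cos φ.
True area of mining concession: 322000 × cos(42.4°) = 322000 × 0.7385 = 237800 km².
True area of drainage basin: 128000 × cos(52.7°) = 128000 × 0.6060 = 77570 km².
Ratio = 237800 / 77570 ≈ 3.07.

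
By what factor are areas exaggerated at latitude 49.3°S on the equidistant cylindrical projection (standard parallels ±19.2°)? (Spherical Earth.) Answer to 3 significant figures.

The equidistant cylindrical projection with φ₀ = 19.2° has h = 1 (meridians true) and k = cos φ₀ / cos φ along parallels.
Areal scale = h·k = 1 × cos φ₀ / cos φ; at 49.3°, h = 1.000, k = 1.448, so h·k = 1.448.

1.45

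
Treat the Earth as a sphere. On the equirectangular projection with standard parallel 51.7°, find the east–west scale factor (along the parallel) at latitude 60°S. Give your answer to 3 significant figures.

In the equirectangular projection with standard parallel φ₀ = 51.7° (x = Rλ cos φ₀, y = Rφ), meridians are true-scale (h = 1) and the parallel scale is k = cos φ₀ / cos φ.
k = cos 51.7° / cos 60° = 0.6198/0.5000 = 1.240.

1.24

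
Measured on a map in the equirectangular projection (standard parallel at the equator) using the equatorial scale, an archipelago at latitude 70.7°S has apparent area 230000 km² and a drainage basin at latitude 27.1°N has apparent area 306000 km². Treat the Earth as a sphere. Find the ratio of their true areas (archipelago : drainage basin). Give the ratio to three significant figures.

0.279

Plate carrée has h = 1 and k = sec φ, giving areal scale sec φ; true area = (apparent area) · cos φ.
True area of archipelago: 230000 × cos(70.7°) = 230000 × 0.3305 = 76020 km².
True area of drainage basin: 306000 × cos(27.1°) = 306000 × 0.8902 = 272400 km².
Ratio = 76020 / 272400 ≈ 0.279.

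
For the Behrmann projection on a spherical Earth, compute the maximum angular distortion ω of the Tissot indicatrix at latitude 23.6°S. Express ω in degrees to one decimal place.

Behrmann is a cylindrical equal-area projection with standard parallels at ±30°. For cylindrical equal-area with standard parallel φ₀, h = cos φ / cos φ₀ and k = cos φ₀ / cos φ, so h·k = 1.
At 23.6°: h = 1.058, k = 0.9451; principal scales a = 1.058, b = 0.9451.
sin(ω/2) = (a − b)/(a + b) = 0.1131/2.003 = 0.05644, so ω = 2 arcsin(0.05644) ≈ 6.5°.

6.5°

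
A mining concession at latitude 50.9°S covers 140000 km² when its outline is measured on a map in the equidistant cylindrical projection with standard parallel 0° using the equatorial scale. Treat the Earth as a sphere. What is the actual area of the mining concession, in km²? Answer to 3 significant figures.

88300 km²

In the plate carrée (x = Rλ, y = Rφ), meridians are true-scale (h = 1) and parallels are stretched by k = sec φ.
Areal scale = h·k = 1 × sec φ; at 50.9°, h = 1.000, k = 1.586, so h·k = 1.586.
True area = apparent / (areal scale) = 140000 / 1.586 ≈ 88300 km².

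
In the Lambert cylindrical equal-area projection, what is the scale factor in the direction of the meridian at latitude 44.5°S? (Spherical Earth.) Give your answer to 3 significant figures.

The Lambert cylindrical equal-area projection is the cylindrical equal-area projection with its standard parallel at the equator (φ₀ = 0). For cylindrical equal-area with standard parallel φ₀, h = cos φ / cos φ₀ and k = cos φ₀ / cos φ, so h·k = 1.
h = cos 44.5° / cos 0° = 0.7133/1.000 = 0.7133.

0.713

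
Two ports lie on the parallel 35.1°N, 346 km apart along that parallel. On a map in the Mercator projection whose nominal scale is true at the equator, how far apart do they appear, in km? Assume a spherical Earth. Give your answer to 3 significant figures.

For Mercator, h = k = sec φ (a conformal cylindrical projection has a single point scale, 1/cos φ).
Along the parallel, k = sec 35.1° = 1/0.8181 = 1.222.
Map distance = 346 × 1.222 ≈ 423 km.

423 km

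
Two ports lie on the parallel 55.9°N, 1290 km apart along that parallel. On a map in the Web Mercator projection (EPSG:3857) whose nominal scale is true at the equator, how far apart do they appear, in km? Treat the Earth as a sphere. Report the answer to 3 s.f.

Mercator is conformal, so the point scale is isotropic: h = k = sec φ = 1/cos φ.
Along the parallel, k = sec 55.9° = 1/0.5606 = 1.784.
Map distance = 1290 × 1.784 ≈ 2300 km.

2300 km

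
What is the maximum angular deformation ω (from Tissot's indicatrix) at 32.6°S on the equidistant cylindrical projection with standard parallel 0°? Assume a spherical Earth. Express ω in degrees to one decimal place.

9.8°

In the plate carrée (x = Rλ, y = Rφ), meridians are true-scale (h = 1) and parallels are stretched by k = sec φ.
At 32.6°: h = 1.000, k = 1.187; principal scales a = 1.187, b = 1.000.
sin(ω/2) = (a − b)/(a + b) = 0.1870/2.187 = 0.08551, so ω = 2 arcsin(0.08551) ≈ 9.8°.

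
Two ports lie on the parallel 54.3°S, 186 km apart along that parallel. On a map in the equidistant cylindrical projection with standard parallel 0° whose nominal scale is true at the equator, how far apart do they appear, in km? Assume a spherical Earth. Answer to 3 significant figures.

319 km

For the equirectangular projection with φ₀ = 0 (plate carrée), h = 1 along meridians and k = sec φ along parallels.
Along the parallel, k = sec 54.3° = 1/0.5835 = 1.714.
Map distance = 186 × 1.714 ≈ 319 km.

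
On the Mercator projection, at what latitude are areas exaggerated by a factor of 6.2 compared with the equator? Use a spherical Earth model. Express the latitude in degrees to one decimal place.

Mercator areal scale is sec²φ.
sec²φ = 6.2  ⇒  cos²φ = 0.1613  ⇒  cos φ = 0.4016.
φ = arccos(0.4016) ≈ 66.3°.

66.3°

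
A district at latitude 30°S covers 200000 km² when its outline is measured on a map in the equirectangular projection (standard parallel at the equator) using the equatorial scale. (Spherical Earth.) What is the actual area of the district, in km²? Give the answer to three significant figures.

Plate carrée maps x = Rλ, y = Rφ. The meridian scale is h = 1 and the parallel scale is k = 1/cos φ = sec φ.
Areal scale = h·k = 1 × sec φ; at 30°, h = 1.000, k = 1.155, so h·k = 1.155.
True area = apparent / (areal scale) = 200000 / 1.155 ≈ 173000 km².

173000 km²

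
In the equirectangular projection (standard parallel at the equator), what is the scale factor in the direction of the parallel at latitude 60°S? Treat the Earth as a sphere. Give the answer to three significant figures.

2.00

In the plate carrée (x = Rλ, y = Rφ), meridians are true-scale (h = 1) and parallels are stretched by k = sec φ.
k = 1/cos 60° = 1/0.5000 = 2.000.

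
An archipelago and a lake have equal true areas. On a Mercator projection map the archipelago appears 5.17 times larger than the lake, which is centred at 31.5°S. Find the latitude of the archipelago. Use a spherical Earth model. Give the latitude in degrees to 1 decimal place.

On Mercator, (apparent₁)/(apparent₂) = sec²φ₁ / sec²φ₂ when true areas are equal.
cos²φ₂ / cos²φ₁ = 5.17  ⇒  cos φ₁ = cos 31.5° / √5.17 = 0.8526/2.274 = 0.3750.
φ₁ = arccos(0.3750) ≈ 68.0°.

68.0°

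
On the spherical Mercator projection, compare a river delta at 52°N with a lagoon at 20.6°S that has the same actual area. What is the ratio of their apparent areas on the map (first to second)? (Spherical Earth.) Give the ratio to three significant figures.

On Mercator, area is exaggerated by sec²φ = 1/cos²φ.
At 52°: sec²(52°) = 1/0.6157² = 2.638.
At 20.6°: sec²(20.6°) = 1/0.9361² = 1.141.
Ratio = 2.638/1.141 = cos²(20.6°)/cos²(52°) ≈ 2.31.

2.31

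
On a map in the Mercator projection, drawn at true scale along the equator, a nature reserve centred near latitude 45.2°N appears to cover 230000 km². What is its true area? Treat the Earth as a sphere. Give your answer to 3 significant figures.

For Mercator, h = k = sec φ (a conformal cylindrical projection has a single point scale, 1/cos φ).
Areal scale = k² = sec²φ = 1/cos²(45.2°) = 1/0.7046² = 2.014.
True area = apparent / (areal scale) = 230000 / 2.014 ≈ 114000 km².

114000 km²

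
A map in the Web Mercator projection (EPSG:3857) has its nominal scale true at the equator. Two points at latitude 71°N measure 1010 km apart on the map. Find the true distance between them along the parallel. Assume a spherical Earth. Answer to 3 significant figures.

The Mercator projection is conformal; its linear scale factor is the same in every direction and equals sec φ = 1/cos φ.
Along the parallel at 71°, map distances are exaggerated by k = sec 71° = 3.072.
True distance = 1010 / 3.072 = 1010 × cos 71° ≈ 329 km.

329 km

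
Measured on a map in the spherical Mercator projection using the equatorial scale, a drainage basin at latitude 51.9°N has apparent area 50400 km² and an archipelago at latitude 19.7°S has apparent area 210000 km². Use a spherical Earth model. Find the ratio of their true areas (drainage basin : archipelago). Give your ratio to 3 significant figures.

Since Mercator area scale is 1/cos²φ, the true area equals the apparent area multiplied by cos²φ.
True area of drainage basin: 50400 × cos²(51.9°) = 50400 × 0.3807 = 19190 km².
True area of archipelago: 210000 × cos²(19.7°) = 210000 × 0.8864 = 186100 km².
Ratio = 19190 / 186100 ≈ 0.103.

0.103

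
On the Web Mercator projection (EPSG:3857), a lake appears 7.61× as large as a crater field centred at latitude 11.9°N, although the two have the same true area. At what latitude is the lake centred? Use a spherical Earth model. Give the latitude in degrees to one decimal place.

On Mercator, (apparent₁)/(apparent₂) = sec²φ₁ / sec²φ₂ when true areas are equal.
cos²φ₂ / cos²φ₁ = 7.61  ⇒  cos φ₁ = cos 11.9° / √7.61 = 0.9785/2.759 = 0.3547.
φ₁ = arccos(0.3547) ≈ 69.2°.

69.2°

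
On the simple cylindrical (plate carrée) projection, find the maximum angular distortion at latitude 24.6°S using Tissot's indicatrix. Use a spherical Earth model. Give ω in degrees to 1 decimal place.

5.4°

Plate carrée maps x = Rλ, y = Rφ. The meridian scale is h = 1 and the parallel scale is k = 1/cos φ = sec φ.
At 24.6°: h = 1.000, k = 1.100; principal scales a = 1.100, b = 1.000.
sin(ω/2) = (a − b)/(a + b) = 0.09982/2.100 = 0.04754, so ω = 2 arcsin(0.04754) ≈ 5.4°.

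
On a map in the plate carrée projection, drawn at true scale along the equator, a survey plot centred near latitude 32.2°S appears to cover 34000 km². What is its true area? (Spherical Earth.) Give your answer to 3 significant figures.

In the plate carrée (x = Rλ, y = Rφ), meridians are true-scale (h = 1) and parallels are stretched by k = sec φ.
Areal scale = h·k = 1 × sec φ; at 32.2°, h = 1.000, k = 1.182, so h·k = 1.182.
True area = apparent / (areal scale) = 34000 / 1.182 ≈ 28800 km².

28800 km²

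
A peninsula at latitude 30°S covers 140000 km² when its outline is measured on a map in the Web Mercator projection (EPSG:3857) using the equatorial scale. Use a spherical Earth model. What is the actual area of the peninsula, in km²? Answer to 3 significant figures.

105000 km²

For Mercator, h = k = sec φ (a conformal cylindrical projection has a single point scale, 1/cos φ).
Areal scale = k² = sec²φ = 1/cos²(30°) = 1/0.8660² = 1.333.
True area = apparent / (areal scale) = 140000 / 1.333 ≈ 105000 km².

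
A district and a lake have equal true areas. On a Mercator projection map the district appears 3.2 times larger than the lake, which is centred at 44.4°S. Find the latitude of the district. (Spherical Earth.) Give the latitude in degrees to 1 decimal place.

Mercator areal scale is sec²φ, so apparent-area ratio = sec²φ₁ / sec²φ₂ = cos²φ₂ / cos²φ₁.
cos²φ₂ / cos²φ₁ = 3.2  ⇒  cos φ₁ = cos 44.4° / √3.2 = 0.7145/1.789 = 0.3994.
φ₁ = arccos(0.3994) ≈ 66.5°.

66.5°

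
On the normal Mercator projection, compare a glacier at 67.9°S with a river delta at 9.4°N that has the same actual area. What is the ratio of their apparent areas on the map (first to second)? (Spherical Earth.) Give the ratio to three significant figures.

On Mercator, area is exaggerated by sec²φ = 1/cos²φ.
At 67.9°: sec²(67.9°) = 1/0.3762² = 7.065.
At 9.4°: sec²(9.4°) = 1/0.9866² = 1.027.
Ratio = 7.065/1.027 = cos²(9.4°)/cos²(67.9°) ≈ 6.88.

6.88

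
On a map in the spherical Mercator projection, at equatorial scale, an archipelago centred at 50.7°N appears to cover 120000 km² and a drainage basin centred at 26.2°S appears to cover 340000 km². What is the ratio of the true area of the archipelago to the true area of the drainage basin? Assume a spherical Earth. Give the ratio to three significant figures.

0.176

Mercator's areal exaggeration is sec²φ; hence true area = (apparent area) · cos²φ.
True area of archipelago: 120000 × cos²(50.7°) = 120000 × 0.4012 = 48140 km².
True area of drainage basin: 340000 × cos²(26.2°) = 340000 × 0.8051 = 273700 km².
Ratio = 48140 / 273700 ≈ 0.176.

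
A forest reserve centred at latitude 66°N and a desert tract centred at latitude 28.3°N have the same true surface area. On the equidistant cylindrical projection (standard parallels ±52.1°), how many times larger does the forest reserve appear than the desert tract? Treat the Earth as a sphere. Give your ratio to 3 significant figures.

In the equirectangular projection with standard parallel φ₀ = 52.1° (x = Rλ cos φ₀, y = Rφ), meridians are true-scale (h = 1) and the parallel scale is k = cos φ₀ / cos φ.
Areal scale at 66°: h·k = 1.000 × 1.510 = 1.510.
Areal scale at 28.3°: h·k = 1.000 × 0.6977 = 0.6977.
Ratio = 1.510/0.6977 ≈ 2.16.

2.16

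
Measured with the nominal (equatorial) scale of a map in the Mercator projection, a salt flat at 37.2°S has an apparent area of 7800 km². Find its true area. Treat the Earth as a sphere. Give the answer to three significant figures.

4950 km²

For Mercator, h = k = sec φ (a conformal cylindrical projection has a single point scale, 1/cos φ).
Areal scale = k² = sec²φ = 1/cos²(37.2°) = 1/0.7965² = 1.576.
True area = apparent / (areal scale) = 7800 / 1.576 ≈ 4950 km².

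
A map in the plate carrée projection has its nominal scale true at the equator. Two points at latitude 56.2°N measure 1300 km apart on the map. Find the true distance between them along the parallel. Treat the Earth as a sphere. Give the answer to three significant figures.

In the plate carrée (x = Rλ, y = Rφ), meridians are true-scale (h = 1) and parallels are stretched by k = sec φ.
Along the parallel at 56.2°, map distances are exaggerated by k = sec 56.2° = 1.798.
True distance = 1300 / 1.798 = 1300 × cos 56.2° ≈ 723 km.

723 km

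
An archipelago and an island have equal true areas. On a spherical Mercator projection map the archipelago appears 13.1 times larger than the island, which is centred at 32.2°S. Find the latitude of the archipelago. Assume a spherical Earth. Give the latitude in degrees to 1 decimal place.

76.5°

Mercator areal scale is sec²φ, so apparent-area ratio = sec²φ₁ / sec²φ₂ = cos²φ₂ / cos²φ₁.
cos²φ₂ / cos²φ₁ = 13.1  ⇒  cos φ₁ = cos 32.2° / √13.1 = 0.8462/3.619 = 0.2338.
φ₁ = arccos(0.2338) ≈ 76.5°.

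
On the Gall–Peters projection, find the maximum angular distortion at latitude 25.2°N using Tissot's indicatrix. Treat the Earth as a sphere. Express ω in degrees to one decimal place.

28.0°

Gall–Peters is a cylindrical equal-area projection with standard parallels at ±45°. For cylindrical equal-area with standard parallel φ₀, h = cos φ / cos φ₀ and k = cos φ₀ / cos φ, so h·k = 1.
At 25.2°: h = 1.280, k = 0.7815; principal scales a = 1.280, b = 0.7815.
sin(ω/2) = (a − b)/(a + b) = 0.4981/2.061 = 0.2417, so ω = 2 arcsin(0.2417) ≈ 28.0°.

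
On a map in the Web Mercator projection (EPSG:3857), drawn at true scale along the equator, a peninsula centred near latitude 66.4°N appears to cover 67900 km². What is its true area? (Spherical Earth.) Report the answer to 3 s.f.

10900 km²

For Mercator, h = k = sec φ (a conformal cylindrical projection has a single point scale, 1/cos φ).
Areal scale = k² = sec²φ = 1/cos²(66.4°) = 1/0.4003² = 6.239.
True area = apparent / (areal scale) = 67900 / 6.239 ≈ 10900 km².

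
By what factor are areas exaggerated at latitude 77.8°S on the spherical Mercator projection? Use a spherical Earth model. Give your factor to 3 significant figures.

Mercator is conformal, so the point scale is isotropic: h = k = sec φ = 1/cos φ.
Areal scale = k² = sec²φ = 1/cos²(77.8°) = 1/0.2113² = 22.39.

22.4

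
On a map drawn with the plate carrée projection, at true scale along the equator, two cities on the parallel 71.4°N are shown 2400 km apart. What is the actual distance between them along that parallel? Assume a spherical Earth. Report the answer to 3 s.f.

766 km

Plate carrée maps x = Rλ, y = Rφ. The meridian scale is h = 1 and the parallel scale is k = 1/cos φ = sec φ.
Along the parallel at 71.4°, map distances are exaggerated by k = sec 71.4° = 3.135.
True distance = 2400 / 3.135 = 2400 × cos 71.4° ≈ 766 km.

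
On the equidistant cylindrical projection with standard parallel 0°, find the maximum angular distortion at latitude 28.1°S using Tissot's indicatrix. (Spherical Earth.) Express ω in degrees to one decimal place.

7.2°

In the plate carrée (x = Rλ, y = Rφ), meridians are true-scale (h = 1) and parallels are stretched by k = sec φ.
At 28.1°: h = 1.000, k = 1.134; principal scales a = 1.134, b = 1.000.
sin(ω/2) = (a − b)/(a + b) = 0.1336/2.134 = 0.06263, so ω = 2 arcsin(0.06263) ≈ 7.2°.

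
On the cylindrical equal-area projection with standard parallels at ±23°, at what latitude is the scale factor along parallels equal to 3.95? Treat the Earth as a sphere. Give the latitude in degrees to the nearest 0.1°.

A cylindrical equal-area projection with standard parallel φ₀ has meridian scale h = cos φ / cos φ₀ and parallel scale k = cos φ₀ / cos φ (so areas are preserved, h·k = 1).
k = cos φ₀ / cos φ = 3.95  ⇒  cos φ = cos 23° / 3.95 = 0.2330.
φ = arccos(0.2330) ≈ 76.5°.

76.5°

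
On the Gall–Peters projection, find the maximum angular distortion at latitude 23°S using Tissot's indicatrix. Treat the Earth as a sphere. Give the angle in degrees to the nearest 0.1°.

29.9°

Gall–Peters is a cylindrical equal-area projection with standard parallels at ±45°. A cylindrical equal-area projection with standard parallel φ₀ has meridian scale h = cos φ / cos φ₀ and parallel scale k = cos φ₀ / cos φ (so areas are preserved, h·k = 1).
At 23°: h = 1.302, k = 0.7682; principal scales a = 1.302, b = 0.7682.
sin(ω/2) = (a − b)/(a + b) = 0.5336/2.070 = 0.2578, so ω = 2 arcsin(0.2578) ≈ 29.9°.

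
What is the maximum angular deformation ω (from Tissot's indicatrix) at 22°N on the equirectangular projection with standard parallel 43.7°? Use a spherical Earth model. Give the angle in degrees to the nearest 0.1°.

With standard parallel φ₀ = 43.7°, the equirectangular projection gives x = Rλ cos φ₀, y = Rφ, so h = 1 and k = cos 43.7° / cos φ.
At 22°: h = 1.000, k = 0.7797; principal scales a = 1.000, b = 0.7797.
sin(ω/2) = (a − b)/(a + b) = 0.2203/1.780 = 0.1238, so ω = 2 arcsin(0.1238) ≈ 14.2°.

14.2°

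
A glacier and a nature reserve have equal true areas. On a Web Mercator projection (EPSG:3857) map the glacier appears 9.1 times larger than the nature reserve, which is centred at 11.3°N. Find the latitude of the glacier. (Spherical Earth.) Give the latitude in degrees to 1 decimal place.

On Mercator, (apparent₁)/(apparent₂) = sec²φ₁ / sec²φ₂ when true areas are equal.
cos²φ₂ / cos²φ₁ = 9.1  ⇒  cos φ₁ = cos 11.3° / √9.1 = 0.9806/3.017 = 0.3251.
φ₁ = arccos(0.3251) ≈ 71.0°.

71.0°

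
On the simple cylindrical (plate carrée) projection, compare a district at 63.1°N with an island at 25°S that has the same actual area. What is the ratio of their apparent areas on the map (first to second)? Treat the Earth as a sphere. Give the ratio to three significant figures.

2.00

In the plate carrée (x = Rλ, y = Rφ), meridians are true-scale (h = 1) and parallels are stretched by k = sec φ.
Areal scale at 63.1°: h·k = 1.000 × 2.210 = 2.210.
Areal scale at 25°: h·k = 1.000 × 1.103 = 1.103.
Ratio = 2.210/1.103 ≈ 2.00.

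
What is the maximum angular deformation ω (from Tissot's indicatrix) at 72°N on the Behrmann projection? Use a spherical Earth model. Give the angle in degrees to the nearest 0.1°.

Behrmann is a cylindrical equal-area projection with standard parallels at ±30°. Cylindrical equal-area (φ₀ = 30°): h = cos φ / cos 30° along meridians, k = cos 30° / cos φ along parallels; h·k = 1.
At 72°: h = 0.3568, k = 2.803; principal scales a = 2.803, b = 0.3568.
sin(ω/2) = (a − b)/(a + b) = 2.446/3.159 = 0.7741, so ω = 2 arcsin(0.7741) ≈ 101.4°.

101.4°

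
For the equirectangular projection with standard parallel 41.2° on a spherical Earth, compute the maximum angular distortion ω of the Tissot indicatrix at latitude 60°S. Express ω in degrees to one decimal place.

The equidistant cylindrical projection with φ₀ = 41.2° has h = 1 (meridians true) and k = cos φ₀ / cos φ along parallels.
At 60°: h = 1.000, k = 1.505; principal scales a = 1.505, b = 1.000.
sin(ω/2) = (a − b)/(a + b) = 0.5048/2.505 = 0.2015, so ω = 2 arcsin(0.2015) ≈ 23.3°.

23.3°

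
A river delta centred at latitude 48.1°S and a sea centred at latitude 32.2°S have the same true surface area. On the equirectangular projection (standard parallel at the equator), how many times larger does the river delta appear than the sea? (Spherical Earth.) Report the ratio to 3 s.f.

For the equirectangular projection with φ₀ = 0 (plate carrée), h = 1 along meridians and k = sec φ along parallels.
Areal scale at 48.1°: h·k = 1.000 × 1.497 = 1.497.
Areal scale at 32.2°: h·k = 1.000 × 1.182 = 1.182.
Ratio = 1.497/1.182 ≈ 1.27.

1.27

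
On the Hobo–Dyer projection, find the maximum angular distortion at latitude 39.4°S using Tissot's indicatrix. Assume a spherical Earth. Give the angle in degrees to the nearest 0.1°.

The Hobo–Dyer projection is cylindrical equal-area with φ₀ = 37.5°. A cylindrical equal-area projection with standard parallel φ₀ has meridian scale h = cos φ / cos φ₀ and parallel scale k = cos φ₀ / cos φ (so areas are preserved, h·k = 1).
At 39.4°: h = 0.9740, k = 1.027; principal scales a = 1.027, b = 0.9740.
sin(ω/2) = (a − b)/(a + b) = 0.05267/2.001 = 0.02633, so ω = 2 arcsin(0.02633) ≈ 3.0°.

3.0°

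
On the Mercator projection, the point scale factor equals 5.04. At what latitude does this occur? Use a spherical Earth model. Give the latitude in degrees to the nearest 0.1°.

78.6°

Mercator scale is k = sec φ = 1/cos φ.
1/cos φ = 5.04  ⇒  cos φ = 0.1984  ⇒  φ = arccos(0.1984) ≈ 78.6°.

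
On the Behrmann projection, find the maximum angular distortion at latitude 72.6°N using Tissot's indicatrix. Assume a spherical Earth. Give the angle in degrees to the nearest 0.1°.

103.8°

The Behrmann projection is cylindrical equal-area with φ₀ = 30°. Cylindrical equal-area (φ₀ = 30°): h = cos φ / cos 30° along meridians, k = cos 30° / cos φ along parallels; h·k = 1.
At 72.6°: h = 0.3453, k = 2.896; principal scales a = 2.896, b = 0.3453.
sin(ω/2) = (a − b)/(a + b) = 2.551/3.241 = 0.7869, so ω = 2 arcsin(0.7869) ≈ 103.8°.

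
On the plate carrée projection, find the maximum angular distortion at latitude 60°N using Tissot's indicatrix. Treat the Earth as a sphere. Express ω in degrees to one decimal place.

For the equirectangular projection with φ₀ = 0 (plate carrée), h = 1 along meridians and k = sec φ along parallels.
At 60°: h = 1.000, k = 2.000; principal scales a = 2.000, b = 1.000.
sin(ω/2) = (a − b)/(a + b) = 1.0000/3.000 = 0.3333, so ω = 2 arcsin(0.3333) ≈ 38.9°.

38.9°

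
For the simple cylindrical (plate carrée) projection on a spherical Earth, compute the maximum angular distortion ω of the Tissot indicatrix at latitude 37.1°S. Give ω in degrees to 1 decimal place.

12.9°

In the plate carrée (x = Rλ, y = Rφ), meridians are true-scale (h = 1) and parallels are stretched by k = sec φ.
At 37.1°: h = 1.000, k = 1.254; principal scales a = 1.254, b = 1.000.
sin(ω/2) = (a − b)/(a + b) = 0.2538/2.254 = 0.1126, so ω = 2 arcsin(0.1126) ≈ 12.9°.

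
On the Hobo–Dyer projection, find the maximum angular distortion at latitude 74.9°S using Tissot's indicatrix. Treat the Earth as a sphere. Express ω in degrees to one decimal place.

Hobo–Dyer is a cylindrical equal-area projection with standard parallels at ±37.5°. For cylindrical equal-area with standard parallel φ₀, h = cos φ / cos φ₀ and k = cos φ₀ / cos φ, so h·k = 1.
At 74.9°: h = 0.3284, k = 3.045; principal scales a = 3.045, b = 0.3284.
sin(ω/2) = (a − b)/(a + b) = 2.717/3.374 = 0.8053, so ω = 2 arcsin(0.8053) ≈ 107.3°.

107.3°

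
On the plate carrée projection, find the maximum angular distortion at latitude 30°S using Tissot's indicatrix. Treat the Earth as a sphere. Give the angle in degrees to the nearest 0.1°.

8.2°

Plate carrée maps x = Rλ, y = Rφ. The meridian scale is h = 1 and the parallel scale is k = 1/cos φ = sec φ.
At 30°: h = 1.000, k = 1.155; principal scales a = 1.155, b = 1.000.
sin(ω/2) = (a − b)/(a + b) = 0.1547/2.155 = 0.07180, so ω = 2 arcsin(0.07180) ≈ 8.2°.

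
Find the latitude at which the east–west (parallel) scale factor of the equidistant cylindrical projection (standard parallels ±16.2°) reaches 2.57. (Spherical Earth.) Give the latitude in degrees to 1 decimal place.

The equidistant cylindrical projection with φ₀ = 16.2° has h = 1 (meridians true) and k = cos φ₀ / cos φ along parallels.
k = cos φ₀ / cos φ = 2.57  ⇒  cos φ = cos 16.2° / 2.57 = 0.3737.
φ = arccos(0.3737) ≈ 68.1°.

68.1°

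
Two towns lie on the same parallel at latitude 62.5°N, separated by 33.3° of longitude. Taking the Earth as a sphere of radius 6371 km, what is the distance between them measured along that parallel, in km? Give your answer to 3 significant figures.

1710 km

Arc length along a parallel = R cos φ · Δλ (with Δλ in radians).
= 6371 × cos 62.5° × (33.3° × π/180) = 6371 × 0.4617 × 0.5812 ≈ 1710 km.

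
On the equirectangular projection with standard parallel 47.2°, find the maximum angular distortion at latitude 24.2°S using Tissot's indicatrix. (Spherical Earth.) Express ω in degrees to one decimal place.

16.8°

With standard parallel φ₀ = 47.2°, the equirectangular projection gives x = Rλ cos φ₀, y = Rφ, so h = 1 and k = cos 47.2° / cos φ.
At 24.2°: h = 1.000, k = 0.7449; principal scales a = 1.000, b = 0.7449.
sin(ω/2) = (a − b)/(a + b) = 0.2551/1.745 = 0.1462, so ω = 2 arcsin(0.1462) ≈ 16.8°.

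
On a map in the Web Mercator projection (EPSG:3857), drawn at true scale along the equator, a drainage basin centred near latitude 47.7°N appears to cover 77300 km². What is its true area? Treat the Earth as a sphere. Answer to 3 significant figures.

35000 km²

For Mercator, h = k = sec φ (a conformal cylindrical projection has a single point scale, 1/cos φ).
Areal scale = k² = sec²φ = 1/cos²(47.7°) = 1/0.6730² = 2.208.
True area = apparent / (areal scale) = 77300 / 2.208 ≈ 35000 km².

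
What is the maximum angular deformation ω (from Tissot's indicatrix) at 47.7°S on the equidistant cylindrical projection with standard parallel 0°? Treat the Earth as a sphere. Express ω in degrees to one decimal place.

22.5°

Plate carrée maps x = Rλ, y = Rφ. The meridian scale is h = 1 and the parallel scale is k = 1/cos φ = sec φ.
At 47.7°: h = 1.000, k = 1.486; principal scales a = 1.486, b = 1.000.
sin(ω/2) = (a − b)/(a + b) = 0.4859/2.486 = 0.1954, so ω = 2 arcsin(0.1954) ≈ 22.5°.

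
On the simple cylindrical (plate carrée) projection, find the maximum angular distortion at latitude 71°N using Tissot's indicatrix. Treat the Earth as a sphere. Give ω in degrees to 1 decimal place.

61.2°

For the equirectangular projection with φ₀ = 0 (plate carrée), h = 1 along meridians and k = sec φ along parallels.
At 71°: h = 1.000, k = 3.072; principal scales a = 3.072, b = 1.000.
sin(ω/2) = (a − b)/(a + b) = 2.072/4.072 = 0.5088, so ω = 2 arcsin(0.5088) ≈ 61.2°.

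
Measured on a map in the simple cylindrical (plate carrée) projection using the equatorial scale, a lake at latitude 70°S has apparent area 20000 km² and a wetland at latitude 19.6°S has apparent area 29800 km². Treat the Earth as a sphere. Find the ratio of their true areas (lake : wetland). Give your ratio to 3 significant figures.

Plate carrée has h = 1 and k = sec φ, giving areal scale sec φ; true area = (apparent area) · cos φ.
True area of lake: 20000 × cos(70°) = 20000 × 0.3420 = 6840 km².
True area of wetland: 29800 × cos(19.6°) = 29800 × 0.9421 = 28070 km².
Ratio = 6840 / 28070 ≈ 0.244.

0.244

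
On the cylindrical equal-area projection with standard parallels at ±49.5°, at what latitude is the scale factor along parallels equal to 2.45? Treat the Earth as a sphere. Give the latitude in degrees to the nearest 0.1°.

Cylindrical equal-area (φ₀ = 49.5°): h = cos φ / cos 49.5° along meridians, k = cos 49.5° / cos φ along parallels; h·k = 1.
k = cos φ₀ / cos φ = 2.45  ⇒  cos φ = cos 49.5° / 2.45 = 0.2651.
φ = arccos(0.2651) ≈ 74.6°.

74.6°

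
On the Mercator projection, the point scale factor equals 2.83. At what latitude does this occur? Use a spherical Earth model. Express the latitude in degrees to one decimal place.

69.3°

Mercator scale is k = sec φ = 1/cos φ.
1/cos φ = 2.83  ⇒  cos φ = 0.3534  ⇒  φ = arccos(0.3534) ≈ 69.3°.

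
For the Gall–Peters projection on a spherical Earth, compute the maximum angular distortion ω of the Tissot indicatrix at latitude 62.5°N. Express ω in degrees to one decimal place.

47.4°

Gall–Peters is a cylindrical equal-area projection with standard parallels at ±45°. A cylindrical equal-area projection with standard parallel φ₀ has meridian scale h = cos φ / cos φ₀ and parallel scale k = cos φ₀ / cos φ (so areas are preserved, h·k = 1).
At 62.5°: h = 0.6530, k = 1.531; principal scales a = 1.531, b = 0.6530.
sin(ω/2) = (a − b)/(a + b) = 0.8784/2.184 = 0.4021, so ω = 2 arcsin(0.4021) ≈ 47.4°.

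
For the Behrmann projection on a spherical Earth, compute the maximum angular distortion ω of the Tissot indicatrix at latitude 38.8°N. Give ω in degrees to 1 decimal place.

The Behrmann projection is cylindrical equal-area with φ₀ = 30°. Cylindrical equal-area (φ₀ = 30°): h = cos φ / cos 30° along meridians, k = cos 30° / cos φ along parallels; h·k = 1.
At 38.8°: h = 0.8999, k = 1.111; principal scales a = 1.111, b = 0.8999.
sin(ω/2) = (a − b)/(a + b) = 0.2113/2.011 = 0.1051, so ω = 2 arcsin(0.1051) ≈ 12.1°.

12.1°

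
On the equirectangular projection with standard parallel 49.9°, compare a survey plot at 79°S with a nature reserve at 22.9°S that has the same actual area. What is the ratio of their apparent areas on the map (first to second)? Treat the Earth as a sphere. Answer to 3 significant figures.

The equidistant cylindrical projection with φ₀ = 49.9° has h = 1 (meridians true) and k = cos φ₀ / cos φ along parallels.
Areal scale at 79°: h·k = 1.000 × 3.376 = 3.376.
Areal scale at 22.9°: h·k = 1.000 × 0.6992 = 0.6992.
Ratio = 3.376/0.6992 ≈ 4.83.

4.83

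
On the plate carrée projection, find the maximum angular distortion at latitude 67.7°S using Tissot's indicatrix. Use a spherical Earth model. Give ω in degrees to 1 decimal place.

Plate carrée maps x = Rλ, y = Rφ. The meridian scale is h = 1 and the parallel scale is k = 1/cos φ = sec φ.
At 67.7°: h = 1.000, k = 2.635; principal scales a = 2.635, b = 1.000.
sin(ω/2) = (a − b)/(a + b) = 1.635/3.635 = 0.4498, so ω = 2 arcsin(0.4498) ≈ 53.5°.

53.5°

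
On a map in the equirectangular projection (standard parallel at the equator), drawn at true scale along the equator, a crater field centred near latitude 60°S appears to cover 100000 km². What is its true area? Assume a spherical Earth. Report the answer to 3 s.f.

50000 km²

For the equirectangular projection with φ₀ = 0 (plate carrée), h = 1 along meridians and k = sec φ along parallels.
Areal scale = h·k = 1 × sec φ; at 60°, h = 1.000, k = 2.000, so h·k = 2.000.
True area = apparent / (areal scale) = 100000 / 2.000 ≈ 50000 km².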